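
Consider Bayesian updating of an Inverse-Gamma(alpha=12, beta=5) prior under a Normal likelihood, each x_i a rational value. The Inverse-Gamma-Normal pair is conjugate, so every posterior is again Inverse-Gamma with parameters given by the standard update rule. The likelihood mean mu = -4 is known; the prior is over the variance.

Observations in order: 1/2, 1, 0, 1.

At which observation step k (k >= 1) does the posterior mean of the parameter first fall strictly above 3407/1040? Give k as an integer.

k = 4

obs 1: x=1/2 → posterior Inverse-Gamma(25/2, 121/8)
obs 2: x=1 → posterior Inverse-Gamma(13, 221/8)
obs 3: x=0 → posterior Inverse-Gamma(27/2, 285/8)
obs 4: x=1 → posterior Inverse-Gamma(14, 385/8)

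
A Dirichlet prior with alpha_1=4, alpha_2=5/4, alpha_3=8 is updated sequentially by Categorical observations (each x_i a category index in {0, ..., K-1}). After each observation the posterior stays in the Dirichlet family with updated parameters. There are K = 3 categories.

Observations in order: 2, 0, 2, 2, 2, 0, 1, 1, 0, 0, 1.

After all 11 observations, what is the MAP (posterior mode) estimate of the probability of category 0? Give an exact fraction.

obs 1: x=2 → posterior Dirichlet(4, 5/4, 9)
obs 2: x=0 → posterior Dirichlet(5, 5/4, 9)
obs 3: x=2 → posterior Dirichlet(5, 5/4, 10)
obs 4: x=2 → posterior Dirichlet(5, 5/4, 11)
obs 5: x=2 → posterior Dirichlet(5, 5/4, 12)
obs 6: x=0 → posterior Dirichlet(6, 5/4, 12)
obs 7: x=1 → posterior Dirichlet(6, 9/4, 12)
obs 8: x=1 → posterior Dirichlet(6, 13/4, 12)
obs 9: x=0 → posterior Dirichlet(7, 13/4, 12)
obs 10: x=0 → posterior Dirichlet(8, 13/4, 12)
obs 11: x=1 → posterior Dirichlet(8, 17/4, 12)

28/85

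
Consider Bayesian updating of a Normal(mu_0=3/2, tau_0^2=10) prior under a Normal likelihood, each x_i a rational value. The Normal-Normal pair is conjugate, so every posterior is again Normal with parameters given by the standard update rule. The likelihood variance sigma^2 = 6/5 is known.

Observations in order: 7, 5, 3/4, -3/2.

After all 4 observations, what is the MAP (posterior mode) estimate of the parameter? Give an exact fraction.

1143/412

obs 1: x=7 → posterior Normal(359/56, 15/14)
obs 2: x=5 → posterior Normal(609/106, 30/53)
obs 3: x=3/4 → posterior Normal(431/104, 5/13)
obs 4: x=-3/2 → posterior Normal(1143/412, 30/103)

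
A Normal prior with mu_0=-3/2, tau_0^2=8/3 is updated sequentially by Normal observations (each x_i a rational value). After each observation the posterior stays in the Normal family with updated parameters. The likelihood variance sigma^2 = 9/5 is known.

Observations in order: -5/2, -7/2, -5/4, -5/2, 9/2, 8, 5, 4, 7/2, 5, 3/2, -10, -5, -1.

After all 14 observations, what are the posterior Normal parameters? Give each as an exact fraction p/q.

mu_0=379/1174, tau_0^2=72/587

obs 1: x=-5/2 → posterior Normal(-281/134, 72/67)
obs 2: x=-7/2 → posterior Normal(-561/214, 72/107)
obs 3: x=-5/4 → posterior Normal(-661/294, 24/49)
obs 4: x=-5/2 → posterior Normal(-861/374, 72/187)
obs 5: x=9/2 → posterior Normal(-501/454, 72/227)
obs 6: x=8 → posterior Normal(139/534, 24/89)
obs 7: x=5 → posterior Normal(539/614, 72/307)
obs 8: x=4 → posterior Normal(859/694, 72/347)
obs 9: x=7/2 → posterior Normal(1139/774, 8/43)
obs 10: x=5 → posterior Normal(1539/854, 72/427)
obs 11: x=3/2 → posterior Normal(1659/934, 72/467)
obs 12: x=-10 → posterior Normal(859/1014, 24/169)
obs 13: x=-5 → posterior Normal(459/1094, 72/547)
obs 14: x=-1 → posterior Normal(379/1174, 72/587)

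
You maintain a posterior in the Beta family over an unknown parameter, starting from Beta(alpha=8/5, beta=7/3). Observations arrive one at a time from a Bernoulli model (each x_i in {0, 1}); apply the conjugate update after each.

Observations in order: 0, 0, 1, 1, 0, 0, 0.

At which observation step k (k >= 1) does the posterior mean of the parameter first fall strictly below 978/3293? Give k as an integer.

obs 1: x=0 → posterior Beta(8/5, 10/3)
obs 2: x=0 → posterior Beta(8/5, 13/3)
obs 3: x=1 → posterior Beta(13/5, 13/3)
obs 4: x=1 → posterior Beta(18/5, 13/3)
obs 5: x=0 → posterior Beta(18/5, 16/3)
obs 6: x=0 → posterior Beta(18/5, 19/3)
obs 7: x=0 → posterior Beta(18/5, 22/3)

k = 2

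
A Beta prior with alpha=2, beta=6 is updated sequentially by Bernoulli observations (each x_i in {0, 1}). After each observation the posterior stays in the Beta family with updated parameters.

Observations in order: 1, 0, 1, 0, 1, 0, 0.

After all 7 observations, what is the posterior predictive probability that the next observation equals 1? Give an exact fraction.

obs 1: x=1 → posterior Beta(3, 6)
obs 2: x=0 → posterior Beta(3, 7)
obs 3: x=1 → posterior Beta(4, 7)
obs 4: x=0 → posterior Beta(4, 8)
obs 5: x=1 → posterior Beta(5, 8)
obs 6: x=0 → posterior Beta(5, 9)
obs 7: x=0 → posterior Beta(5, 10)

1/3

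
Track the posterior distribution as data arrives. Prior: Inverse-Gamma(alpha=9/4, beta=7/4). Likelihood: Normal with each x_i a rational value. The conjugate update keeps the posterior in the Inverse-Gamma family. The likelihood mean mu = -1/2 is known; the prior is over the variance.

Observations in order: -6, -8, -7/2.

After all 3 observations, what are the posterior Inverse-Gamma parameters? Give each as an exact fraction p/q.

obs 1: x=-6 → posterior Inverse-Gamma(11/4, 135/8)
obs 2: x=-8 → posterior Inverse-Gamma(13/4, 45)
obs 3: x=-7/2 → posterior Inverse-Gamma(15/4, 99/2)

alpha=15/4, beta=99/2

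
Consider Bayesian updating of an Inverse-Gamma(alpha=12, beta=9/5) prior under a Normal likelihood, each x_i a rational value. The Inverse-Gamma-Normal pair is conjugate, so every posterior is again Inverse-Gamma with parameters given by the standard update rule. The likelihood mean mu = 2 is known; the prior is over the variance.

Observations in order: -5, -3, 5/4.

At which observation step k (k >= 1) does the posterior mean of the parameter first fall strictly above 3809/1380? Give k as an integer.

k = 2

obs 1: x=-5 → posterior Inverse-Gamma(25/2, 263/10)
obs 2: x=-3 → posterior Inverse-Gamma(13, 194/5)
obs 3: x=5/4 → posterior Inverse-Gamma(27/2, 6253/160)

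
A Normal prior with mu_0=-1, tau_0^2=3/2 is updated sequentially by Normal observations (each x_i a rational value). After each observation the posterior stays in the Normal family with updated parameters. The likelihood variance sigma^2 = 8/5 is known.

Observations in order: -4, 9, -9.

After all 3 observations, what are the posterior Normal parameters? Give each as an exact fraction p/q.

mu_0=-76/61, tau_0^2=24/61

obs 1: x=-4 → posterior Normal(-76/31, 24/31)
obs 2: x=9 → posterior Normal(59/46, 12/23)
obs 3: x=-9 → posterior Normal(-76/61, 24/61)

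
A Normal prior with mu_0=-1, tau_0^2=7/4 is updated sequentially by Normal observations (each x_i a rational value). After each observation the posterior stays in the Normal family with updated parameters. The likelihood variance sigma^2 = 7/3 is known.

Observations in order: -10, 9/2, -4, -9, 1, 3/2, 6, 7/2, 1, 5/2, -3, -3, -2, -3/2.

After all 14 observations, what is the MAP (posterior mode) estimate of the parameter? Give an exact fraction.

obs 1: x=-10 → posterior Normal(-34/7, 1)
obs 2: x=9/2 → posterior Normal(-41/20, 7/10)
obs 3: x=-4 → posterior Normal(-5/2, 7/13)
obs 4: x=-9 → posterior Normal(-119/32, 7/16)
obs 5: x=1 → posterior Normal(-113/38, 7/19)
obs 6: x=3/2 → posterior Normal(-26/11, 7/22)
obs 7: x=6 → posterior Normal(-34/25, 7/25)
obs 8: x=7/2 → posterior Normal(-47/56, 1/4)
obs 9: x=1 → posterior Normal(-41/62, 7/31)
obs 10: x=5/2 → posterior Normal(-13/34, 7/34)
obs 11: x=-3 → posterior Normal(-22/37, 7/37)
obs 12: x=-3 → posterior Normal(-31/40, 7/40)
obs 13: x=-2 → posterior Normal(-37/43, 7/43)
obs 14: x=-3/2 → posterior Normal(-83/92, 7/46)

-83/92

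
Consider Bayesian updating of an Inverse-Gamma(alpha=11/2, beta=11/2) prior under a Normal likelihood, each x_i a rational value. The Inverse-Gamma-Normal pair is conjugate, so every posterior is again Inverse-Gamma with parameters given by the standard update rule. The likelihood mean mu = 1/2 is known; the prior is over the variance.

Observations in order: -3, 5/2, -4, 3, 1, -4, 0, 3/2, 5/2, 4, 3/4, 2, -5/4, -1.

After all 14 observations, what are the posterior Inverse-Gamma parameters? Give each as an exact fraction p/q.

alpha=25/2, beta=795/16

obs 1: x=-3 → posterior Inverse-Gamma(6, 93/8)
obs 2: x=5/2 → posterior Inverse-Gamma(13/2, 109/8)
obs 3: x=-4 → posterior Inverse-Gamma(7, 95/4)
obs 4: x=3 → posterior Inverse-Gamma(15/2, 215/8)
obs 5: x=1 → posterior Inverse-Gamma(8, 27)
obs 6: x=-4 → posterior Inverse-Gamma(17/2, 297/8)
obs 7: x=0 → posterior Inverse-Gamma(9, 149/4)
obs 8: x=3/2 → posterior Inverse-Gamma(19/2, 151/4)
obs 9: x=5/2 → posterior Inverse-Gamma(10, 159/4)
obs 10: x=4 → posterior Inverse-Gamma(21/2, 367/8)
obs 11: x=3/4 → posterior Inverse-Gamma(11, 1469/32)
obs 12: x=2 → posterior Inverse-Gamma(23/2, 1505/32)
obs 13: x=-5/4 → posterior Inverse-Gamma(12, 777/16)
obs 14: x=-1 → posterior Inverse-Gamma(25/2, 795/16)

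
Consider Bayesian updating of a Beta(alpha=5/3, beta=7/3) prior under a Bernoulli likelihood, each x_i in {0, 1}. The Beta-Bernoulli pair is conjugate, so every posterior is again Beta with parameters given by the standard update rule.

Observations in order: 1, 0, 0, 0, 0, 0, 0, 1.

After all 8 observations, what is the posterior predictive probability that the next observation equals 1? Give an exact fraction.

obs 1: x=1 → posterior Beta(8/3, 7/3)
obs 2: x=0 → posterior Beta(8/3, 10/3)
obs 3: x=0 → posterior Beta(8/3, 13/3)
obs 4: x=0 → posterior Beta(8/3, 16/3)
obs 5: x=0 → posterior Beta(8/3, 19/3)
obs 6: x=0 → posterior Beta(8/3, 22/3)
obs 7: x=0 → posterior Beta(8/3, 25/3)
obs 8: x=1 → posterior Beta(11/3, 25/3)

11/36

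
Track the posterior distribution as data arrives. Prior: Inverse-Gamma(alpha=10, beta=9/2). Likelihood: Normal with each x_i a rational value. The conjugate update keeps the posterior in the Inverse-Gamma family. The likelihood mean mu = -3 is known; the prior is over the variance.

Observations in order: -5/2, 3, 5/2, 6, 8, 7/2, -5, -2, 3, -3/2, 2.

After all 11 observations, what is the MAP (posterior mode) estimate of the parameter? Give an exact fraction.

388/33

obs 1: x=-5/2 → posterior Inverse-Gamma(21/2, 37/8)
obs 2: x=3 → posterior Inverse-Gamma(11, 181/8)
obs 3: x=5/2 → posterior Inverse-Gamma(23/2, 151/4)
obs 4: x=6 → posterior Inverse-Gamma(12, 313/4)
obs 5: x=8 → posterior Inverse-Gamma(25/2, 555/4)
obs 6: x=7/2 → posterior Inverse-Gamma(13, 1279/8)
obs 7: x=-5 → posterior Inverse-Gamma(27/2, 1295/8)
obs 8: x=-2 → posterior Inverse-Gamma(14, 1299/8)
obs 9: x=3 → posterior Inverse-Gamma(29/2, 1443/8)
obs 10: x=-3/2 → posterior Inverse-Gamma(15, 363/2)
obs 11: x=2 → posterior Inverse-Gamma(31/2, 194)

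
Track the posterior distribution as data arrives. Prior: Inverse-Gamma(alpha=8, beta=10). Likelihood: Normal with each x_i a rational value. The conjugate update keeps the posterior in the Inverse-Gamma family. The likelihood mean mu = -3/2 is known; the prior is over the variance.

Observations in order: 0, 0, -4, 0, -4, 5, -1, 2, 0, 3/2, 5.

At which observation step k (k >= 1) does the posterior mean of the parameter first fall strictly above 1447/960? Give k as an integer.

obs 1: x=0 → posterior Inverse-Gamma(17/2, 89/8)
obs 2: x=0 → posterior Inverse-Gamma(9, 49/4)
obs 3: x=-4 → posterior Inverse-Gamma(19/2, 123/8)
obs 4: x=0 → posterior Inverse-Gamma(10, 33/2)
obs 5: x=-4 → posterior Inverse-Gamma(21/2, 157/8)
obs 6: x=5 → posterior Inverse-Gamma(11, 163/4)
obs 7: x=-1 → posterior Inverse-Gamma(23/2, 327/8)
obs 8: x=2 → posterior Inverse-Gamma(12, 47)
obs 9: x=0 → posterior Inverse-Gamma(25/2, 385/8)
obs 10: x=3/2 → posterior Inverse-Gamma(13, 421/8)
obs 11: x=5 → posterior Inverse-Gamma(27/2, 295/4)

k = 2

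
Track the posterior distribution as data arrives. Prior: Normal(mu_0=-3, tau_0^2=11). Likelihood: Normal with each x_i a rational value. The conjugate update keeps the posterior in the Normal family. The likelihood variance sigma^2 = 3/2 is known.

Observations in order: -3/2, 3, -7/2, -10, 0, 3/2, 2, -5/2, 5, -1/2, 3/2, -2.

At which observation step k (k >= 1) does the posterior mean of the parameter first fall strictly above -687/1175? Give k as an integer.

k = 2

obs 1: x=-3/2 → posterior Normal(-42/25, 33/25)
obs 2: x=3 → posterior Normal(24/47, 33/47)
obs 3: x=-7/2 → posterior Normal(-53/69, 11/23)
obs 4: x=-10 → posterior Normal(-3, 33/91)
obs 5: x=0 → posterior Normal(-273/113, 33/113)
obs 6: x=3/2 → posterior Normal(-16/9, 11/45)
obs 7: x=2 → posterior Normal(-196/157, 33/157)
obs 8: x=-5/2 → posterior Normal(-251/179, 33/179)
obs 9: x=5 → posterior Normal(-47/67, 11/67)
obs 10: x=-1/2 → posterior Normal(-152/223, 33/223)
obs 11: x=3/2 → posterior Normal(-17/35, 33/245)
obs 12: x=-2 → posterior Normal(-163/267, 11/89)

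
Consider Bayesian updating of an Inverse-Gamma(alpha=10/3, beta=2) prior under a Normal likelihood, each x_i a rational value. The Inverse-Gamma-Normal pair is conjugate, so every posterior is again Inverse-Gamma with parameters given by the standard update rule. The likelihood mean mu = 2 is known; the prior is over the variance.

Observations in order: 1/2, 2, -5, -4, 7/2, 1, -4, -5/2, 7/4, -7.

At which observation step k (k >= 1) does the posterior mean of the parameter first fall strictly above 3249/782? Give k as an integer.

obs 1: x=1/2 → posterior Inverse-Gamma(23/6, 25/8)
obs 2: x=2 → posterior Inverse-Gamma(13/3, 25/8)
obs 3: x=-5 → posterior Inverse-Gamma(29/6, 221/8)
obs 4: x=-4 → posterior Inverse-Gamma(16/3, 365/8)
obs 5: x=7/2 → posterior Inverse-Gamma(35/6, 187/4)
obs 6: x=1 → posterior Inverse-Gamma(19/3, 189/4)
obs 7: x=-4 → posterior Inverse-Gamma(41/6, 261/4)
obs 8: x=-5/2 → posterior Inverse-Gamma(22/3, 603/8)
obs 9: x=7/4 → posterior Inverse-Gamma(47/6, 2413/32)
obs 10: x=-7 → posterior Inverse-Gamma(25/3, 3709/32)

k = 3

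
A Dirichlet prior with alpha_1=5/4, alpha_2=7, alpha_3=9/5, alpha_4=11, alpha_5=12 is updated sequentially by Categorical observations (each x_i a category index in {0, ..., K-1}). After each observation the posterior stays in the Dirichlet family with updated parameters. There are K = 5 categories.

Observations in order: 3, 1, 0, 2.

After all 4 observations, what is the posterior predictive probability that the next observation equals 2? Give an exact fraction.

obs 1: x=3 → posterior Dirichlet(5/4, 7, 9/5, 12, 12)
obs 2: x=1 → posterior Dirichlet(5/4, 8, 9/5, 12, 12)
obs 3: x=0 → posterior Dirichlet(9/4, 8, 9/5, 12, 12)
obs 4: x=2 → posterior Dirichlet(9/4, 8, 14/5, 12, 12)

56/741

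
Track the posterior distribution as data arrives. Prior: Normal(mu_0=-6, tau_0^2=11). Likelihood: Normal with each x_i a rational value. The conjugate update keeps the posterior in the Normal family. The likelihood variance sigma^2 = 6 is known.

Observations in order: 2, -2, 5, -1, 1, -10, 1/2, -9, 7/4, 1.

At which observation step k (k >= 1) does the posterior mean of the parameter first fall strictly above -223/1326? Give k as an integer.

obs 1: x=2 → posterior Normal(-14/17, 66/17)
obs 2: x=-2 → posterior Normal(-9/7, 33/14)
obs 3: x=5 → posterior Normal(19/39, 22/13)
obs 4: x=-1 → posterior Normal(4/25, 33/25)
obs 5: x=1 → posterior Normal(19/61, 66/61)
obs 6: x=-10 → posterior Normal(-91/72, 11/12)
obs 7: x=1/2 → posterior Normal(-171/166, 66/83)
obs 8: x=-9 → posterior Normal(-369/188, 33/47)
obs 9: x=7/4 → posterior Normal(-661/420, 22/35)
obs 10: x=1 → posterior Normal(-617/464, 33/58)

k = 3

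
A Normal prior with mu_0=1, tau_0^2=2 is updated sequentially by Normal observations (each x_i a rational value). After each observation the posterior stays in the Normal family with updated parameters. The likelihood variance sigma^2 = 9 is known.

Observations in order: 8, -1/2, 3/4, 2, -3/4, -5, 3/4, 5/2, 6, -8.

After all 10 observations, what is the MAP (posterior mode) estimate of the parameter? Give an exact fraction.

obs 1: x=8 → posterior Normal(25/11, 18/11)
obs 2: x=-1/2 → posterior Normal(24/13, 18/13)
obs 3: x=3/4 → posterior Normal(17/10, 6/5)
obs 4: x=2 → posterior Normal(59/34, 18/17)
obs 5: x=-3/4 → posterior Normal(28/19, 18/19)
obs 6: x=-5 → posterior Normal(6/7, 6/7)
obs 7: x=3/4 → posterior Normal(39/46, 18/23)
obs 8: x=5/2 → posterior Normal(49/50, 18/25)
obs 9: x=6 → posterior Normal(73/54, 2/3)
obs 10: x=-8 → posterior Normal(41/58, 18/29)

41/58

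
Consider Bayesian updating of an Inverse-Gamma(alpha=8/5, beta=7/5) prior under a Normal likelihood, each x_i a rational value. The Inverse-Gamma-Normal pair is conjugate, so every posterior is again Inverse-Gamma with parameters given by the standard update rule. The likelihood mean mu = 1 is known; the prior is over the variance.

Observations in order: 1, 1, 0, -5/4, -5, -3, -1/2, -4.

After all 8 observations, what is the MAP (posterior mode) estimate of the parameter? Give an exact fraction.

7049/1056

obs 1: x=1 → posterior Inverse-Gamma(21/10, 7/5)
obs 2: x=1 → posterior Inverse-Gamma(13/5, 7/5)
obs 3: x=0 → posterior Inverse-Gamma(31/10, 19/10)
obs 4: x=-5/4 → posterior Inverse-Gamma(18/5, 709/160)
obs 5: x=-5 → posterior Inverse-Gamma(41/10, 3589/160)
obs 6: x=-3 → posterior Inverse-Gamma(23/5, 4869/160)
obs 7: x=-1/2 → posterior Inverse-Gamma(51/10, 5049/160)
obs 8: x=-4 → posterior Inverse-Gamma(28/5, 7049/160)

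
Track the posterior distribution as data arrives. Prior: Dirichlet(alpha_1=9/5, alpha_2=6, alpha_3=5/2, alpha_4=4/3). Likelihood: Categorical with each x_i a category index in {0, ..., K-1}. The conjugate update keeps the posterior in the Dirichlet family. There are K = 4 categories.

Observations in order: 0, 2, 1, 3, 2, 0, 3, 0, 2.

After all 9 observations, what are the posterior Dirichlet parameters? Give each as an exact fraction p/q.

alpha_1=24/5, alpha_2=7, alpha_3=11/2, alpha_4=10/3

obs 1: x=0 → posterior Dirichlet(14/5, 6, 5/2, 4/3)
obs 2: x=2 → posterior Dirichlet(14/5, 6, 7/2, 4/3)
obs 3: x=1 → posterior Dirichlet(14/5, 7, 7/2, 4/3)
obs 4: x=3 → posterior Dirichlet(14/5, 7, 7/2, 7/3)
obs 5: x=2 → posterior Dirichlet(14/5, 7, 9/2, 7/3)
obs 6: x=0 → posterior Dirichlet(19/5, 7, 9/2, 7/3)
obs 7: x=3 → posterior Dirichlet(19/5, 7, 9/2, 10/3)
obs 8: x=0 → posterior Dirichlet(24/5, 7, 9/2, 10/3)
obs 9: x=2 → posterior Dirichlet(24/5, 7, 11/2, 10/3)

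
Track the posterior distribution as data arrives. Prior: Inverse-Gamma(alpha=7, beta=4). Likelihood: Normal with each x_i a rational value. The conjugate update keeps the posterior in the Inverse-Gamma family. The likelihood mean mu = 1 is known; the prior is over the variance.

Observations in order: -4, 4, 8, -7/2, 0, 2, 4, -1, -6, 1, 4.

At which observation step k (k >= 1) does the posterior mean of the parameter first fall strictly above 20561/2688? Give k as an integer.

k = 9

obs 1: x=-4 → posterior Inverse-Gamma(15/2, 33/2)
obs 2: x=4 → posterior Inverse-Gamma(8, 21)
obs 3: x=8 → posterior Inverse-Gamma(17/2, 91/2)
obs 4: x=-7/2 → posterior Inverse-Gamma(9, 445/8)
obs 5: x=0 → posterior Inverse-Gamma(19/2, 449/8)
obs 6: x=2 → posterior Inverse-Gamma(10, 453/8)
obs 7: x=4 → posterior Inverse-Gamma(21/2, 489/8)
obs 8: x=-1 → posterior Inverse-Gamma(11, 505/8)
obs 9: x=-6 → posterior Inverse-Gamma(23/2, 701/8)
obs 10: x=1 → posterior Inverse-Gamma(12, 701/8)
obs 11: x=4 → posterior Inverse-Gamma(25/2, 737/8)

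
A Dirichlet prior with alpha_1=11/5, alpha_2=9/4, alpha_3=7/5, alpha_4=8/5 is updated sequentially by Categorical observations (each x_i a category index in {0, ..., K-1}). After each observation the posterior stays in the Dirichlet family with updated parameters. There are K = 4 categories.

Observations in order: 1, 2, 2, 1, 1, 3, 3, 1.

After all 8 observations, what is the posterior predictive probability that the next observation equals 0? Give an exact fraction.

44/309

obs 1: x=1 → posterior Dirichlet(11/5, 13/4, 7/5, 8/5)
obs 2: x=2 → posterior Dirichlet(11/5, 13/4, 12/5, 8/5)
obs 3: x=2 → posterior Dirichlet(11/5, 13/4, 17/5, 8/5)
obs 4: x=1 → posterior Dirichlet(11/5, 17/4, 17/5, 8/5)
obs 5: x=1 → posterior Dirichlet(11/5, 21/4, 17/5, 8/5)
obs 6: x=3 → posterior Dirichlet(11/5, 21/4, 17/5, 13/5)
obs 7: x=3 → posterior Dirichlet(11/5, 21/4, 17/5, 18/5)
obs 8: x=1 → posterior Dirichlet(11/5, 25/4, 17/5, 18/5)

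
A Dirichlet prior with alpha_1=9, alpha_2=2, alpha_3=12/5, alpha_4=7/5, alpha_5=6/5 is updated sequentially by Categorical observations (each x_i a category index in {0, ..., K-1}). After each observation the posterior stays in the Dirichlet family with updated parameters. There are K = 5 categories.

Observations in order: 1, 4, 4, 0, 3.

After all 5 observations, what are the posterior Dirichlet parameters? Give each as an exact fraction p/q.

alpha_1=10, alpha_2=3, alpha_3=12/5, alpha_4=12/5, alpha_5=16/5

obs 1: x=1 → posterior Dirichlet(9, 3, 12/5, 7/5, 6/5)
obs 2: x=4 → posterior Dirichlet(9, 3, 12/5, 7/5, 11/5)
obs 3: x=4 → posterior Dirichlet(9, 3, 12/5, 7/5, 16/5)
obs 4: x=0 → posterior Dirichlet(10, 3, 12/5, 7/5, 16/5)
obs 5: x=3 → posterior Dirichlet(10, 3, 12/5, 12/5, 16/5)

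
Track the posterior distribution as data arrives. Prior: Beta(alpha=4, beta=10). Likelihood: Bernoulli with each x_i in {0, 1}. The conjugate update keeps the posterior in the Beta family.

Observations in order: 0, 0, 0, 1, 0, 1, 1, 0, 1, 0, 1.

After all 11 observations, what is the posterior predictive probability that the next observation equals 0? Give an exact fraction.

obs 1: x=0 → posterior Beta(4, 11)
obs 2: x=0 → posterior Beta(4, 12)
obs 3: x=0 → posterior Beta(4, 13)
obs 4: x=1 → posterior Beta(5, 13)
obs 5: x=0 → posterior Beta(5, 14)
obs 6: x=1 → posterior Beta(6, 14)
obs 7: x=1 → posterior Beta(7, 14)
obs 8: x=0 → posterior Beta(7, 15)
obs 9: x=1 → posterior Beta(8, 15)
obs 10: x=0 → posterior Beta(8, 16)
obs 11: x=1 → posterior Beta(9, 16)

16/25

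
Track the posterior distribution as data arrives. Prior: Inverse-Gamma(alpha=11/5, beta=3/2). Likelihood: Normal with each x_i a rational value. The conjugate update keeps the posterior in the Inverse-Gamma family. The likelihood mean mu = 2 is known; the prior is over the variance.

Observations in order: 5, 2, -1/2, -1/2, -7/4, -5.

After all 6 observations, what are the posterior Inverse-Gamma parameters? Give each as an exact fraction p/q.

alpha=26/5, beta=1401/32

obs 1: x=5 → posterior Inverse-Gamma(27/10, 6)
obs 2: x=2 → posterior Inverse-Gamma(16/5, 6)
obs 3: x=-1/2 → posterior Inverse-Gamma(37/10, 73/8)
obs 4: x=-1/2 → posterior Inverse-Gamma(21/5, 49/4)
obs 5: x=-7/4 → posterior Inverse-Gamma(47/10, 617/32)
obs 6: x=-5 → posterior Inverse-Gamma(26/5, 1401/32)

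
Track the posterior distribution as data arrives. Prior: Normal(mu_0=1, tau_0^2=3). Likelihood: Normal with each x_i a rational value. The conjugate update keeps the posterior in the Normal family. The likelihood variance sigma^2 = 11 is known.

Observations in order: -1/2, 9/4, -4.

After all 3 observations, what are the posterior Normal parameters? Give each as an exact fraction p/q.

mu_0=17/80, tau_0^2=33/20

obs 1: x=-1/2 → posterior Normal(19/28, 33/14)
obs 2: x=9/4 → posterior Normal(65/68, 33/17)
obs 3: x=-4 → posterior Normal(17/80, 33/20)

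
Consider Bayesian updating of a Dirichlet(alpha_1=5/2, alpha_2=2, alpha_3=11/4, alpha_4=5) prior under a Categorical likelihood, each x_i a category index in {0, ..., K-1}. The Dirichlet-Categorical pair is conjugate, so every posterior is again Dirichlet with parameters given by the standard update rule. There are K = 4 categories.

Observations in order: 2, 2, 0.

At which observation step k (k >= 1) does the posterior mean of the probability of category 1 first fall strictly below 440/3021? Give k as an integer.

k = 2

obs 1: x=2 → posterior Dirichlet(5/2, 2, 15/4, 5)
obs 2: x=2 → posterior Dirichlet(5/2, 2, 19/4, 5)
obs 3: x=0 → posterior Dirichlet(7/2, 2, 19/4, 5)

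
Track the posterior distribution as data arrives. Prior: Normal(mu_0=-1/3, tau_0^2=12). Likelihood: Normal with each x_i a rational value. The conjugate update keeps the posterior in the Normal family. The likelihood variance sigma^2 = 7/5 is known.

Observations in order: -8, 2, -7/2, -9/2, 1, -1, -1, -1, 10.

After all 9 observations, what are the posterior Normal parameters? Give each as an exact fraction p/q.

obs 1: x=-8 → posterior Normal(-1447/201, 84/67)
obs 2: x=2 → posterior Normal(-1087/381, 84/127)
obs 3: x=-7/2 → posterior Normal(-101/33, 84/187)
obs 4: x=-9/2 → posterior Normal(-133/39, 84/247)
obs 5: x=1 → posterior Normal(-2347/921, 84/307)
obs 6: x=-1 → posterior Normal(-2527/1101, 84/367)
obs 7: x=-1 → posterior Normal(-2707/1281, 12/61)
obs 8: x=-1 → posterior Normal(-2887/1461, 84/487)
obs 9: x=10 → posterior Normal(-1087/1641, 84/547)

mu_0=-1087/1641, tau_0^2=84/547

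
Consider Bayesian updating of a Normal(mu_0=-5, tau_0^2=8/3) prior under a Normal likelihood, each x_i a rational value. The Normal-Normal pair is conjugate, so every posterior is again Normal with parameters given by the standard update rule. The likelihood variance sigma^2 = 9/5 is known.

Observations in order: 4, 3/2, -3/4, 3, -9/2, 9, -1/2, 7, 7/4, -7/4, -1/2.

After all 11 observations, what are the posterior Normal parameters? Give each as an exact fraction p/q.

mu_0=595/467, tau_0^2=72/467

obs 1: x=4 → posterior Normal(25/67, 72/67)
obs 2: x=3/2 → posterior Normal(85/107, 72/107)
obs 3: x=-3/4 → posterior Normal(55/147, 24/49)
obs 4: x=3 → posterior Normal(175/187, 72/187)
obs 5: x=-9/2 → posterior Normal(-5/227, 72/227)
obs 6: x=9 → posterior Normal(355/267, 24/89)
obs 7: x=-1/2 → posterior Normal(335/307, 72/307)
obs 8: x=7 → posterior Normal(615/347, 72/347)
obs 9: x=7/4 → posterior Normal(685/387, 8/43)
obs 10: x=-7/4 → posterior Normal(615/427, 72/427)
obs 11: x=-1/2 → posterior Normal(595/467, 72/467)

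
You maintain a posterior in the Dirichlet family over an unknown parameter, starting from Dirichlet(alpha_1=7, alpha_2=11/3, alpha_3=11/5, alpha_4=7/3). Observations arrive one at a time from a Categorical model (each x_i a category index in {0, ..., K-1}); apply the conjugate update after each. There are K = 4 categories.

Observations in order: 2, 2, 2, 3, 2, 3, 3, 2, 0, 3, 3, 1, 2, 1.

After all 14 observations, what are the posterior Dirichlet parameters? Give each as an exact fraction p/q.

alpha_1=8, alpha_2=17/3, alpha_3=41/5, alpha_4=22/3

obs 1: x=2 → posterior Dirichlet(7, 11/3, 16/5, 7/3)
obs 2: x=2 → posterior Dirichlet(7, 11/3, 21/5, 7/3)
obs 3: x=2 → posterior Dirichlet(7, 11/3, 26/5, 7/3)
obs 4: x=3 → posterior Dirichlet(7, 11/3, 26/5, 10/3)
obs 5: x=2 → posterior Dirichlet(7, 11/3, 31/5, 10/3)
obs 6: x=3 → posterior Dirichlet(7, 11/3, 31/5, 13/3)
obs 7: x=3 → posterior Dirichlet(7, 11/3, 31/5, 16/3)
obs 8: x=2 → posterior Dirichlet(7, 11/3, 36/5, 16/3)
obs 9: x=0 → posterior Dirichlet(8, 11/3, 36/5, 16/3)
obs 10: x=3 → posterior Dirichlet(8, 11/3, 36/5, 19/3)
obs 11: x=3 → posterior Dirichlet(8, 11/3, 36/5, 22/3)
obs 12: x=1 → posterior Dirichlet(8, 14/3, 36/5, 22/3)
obs 13: x=2 → posterior Dirichlet(8, 14/3, 41/5, 22/3)
obs 14: x=1 → posterior Dirichlet(8, 17/3, 41/5, 22/3)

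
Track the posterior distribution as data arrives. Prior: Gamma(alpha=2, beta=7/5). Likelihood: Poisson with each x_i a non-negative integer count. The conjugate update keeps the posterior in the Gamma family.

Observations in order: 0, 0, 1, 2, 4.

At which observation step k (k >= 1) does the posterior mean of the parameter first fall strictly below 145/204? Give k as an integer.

k = 2

obs 1: x=0 → posterior Gamma(2, 12/5)
obs 2: x=0 → posterior Gamma(2, 17/5)
obs 3: x=1 → posterior Gamma(3, 22/5)
obs 4: x=2 → posterior Gamma(5, 27/5)
obs 5: x=4 → posterior Gamma(9, 32/5)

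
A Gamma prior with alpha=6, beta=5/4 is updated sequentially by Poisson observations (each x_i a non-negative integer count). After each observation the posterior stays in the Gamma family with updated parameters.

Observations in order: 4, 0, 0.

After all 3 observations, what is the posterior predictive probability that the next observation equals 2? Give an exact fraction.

1774074632395120/7355827511386641

obs 1: x=4 → posterior Gamma(10, 9/4)
obs 2: x=0 → posterior Gamma(10, 13/4)
obs 3: x=0 → posterior Gamma(10, 17/4)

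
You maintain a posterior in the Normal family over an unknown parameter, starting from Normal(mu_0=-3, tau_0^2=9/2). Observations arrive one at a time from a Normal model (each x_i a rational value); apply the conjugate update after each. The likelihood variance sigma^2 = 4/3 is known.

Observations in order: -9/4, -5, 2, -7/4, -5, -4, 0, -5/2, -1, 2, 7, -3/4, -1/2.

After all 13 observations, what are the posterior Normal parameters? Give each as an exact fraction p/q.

mu_0=-1365/1436, tau_0^2=36/359

obs 1: x=-9/4 → posterior Normal(-339/140, 36/35)
obs 2: x=-5 → posterior Normal(-879/248, 18/31)
obs 3: x=2 → posterior Normal(-663/356, 36/89)
obs 4: x=-7/4 → posterior Normal(-213/116, 9/29)
obs 5: x=-5 → posterior Normal(-348/143, 36/143)
obs 6: x=-4 → posterior Normal(-228/85, 18/85)
obs 7: x=0 → posterior Normal(-456/197, 36/197)
obs 8: x=-5/2 → posterior Normal(-1047/448, 9/56)
obs 9: x=-1 → posterior Normal(-1101/502, 36/251)
obs 10: x=2 → posterior Normal(-993/556, 18/139)
obs 11: x=7 → posterior Normal(-123/122, 36/305)
obs 12: x=-3/4 → posterior Normal(-1311/1328, 9/83)
obs 13: x=-1/2 → posterior Normal(-1365/1436, 36/359)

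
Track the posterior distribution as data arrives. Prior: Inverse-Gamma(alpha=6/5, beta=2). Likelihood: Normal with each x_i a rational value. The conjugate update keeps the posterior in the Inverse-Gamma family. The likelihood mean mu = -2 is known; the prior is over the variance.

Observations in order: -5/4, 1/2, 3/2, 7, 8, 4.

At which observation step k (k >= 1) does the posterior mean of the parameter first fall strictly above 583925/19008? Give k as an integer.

k = 5

obs 1: x=-5/4 → posterior Inverse-Gamma(17/10, 73/32)
obs 2: x=1/2 → posterior Inverse-Gamma(11/5, 173/32)
obs 3: x=3/2 → posterior Inverse-Gamma(27/10, 369/32)
obs 4: x=7 → posterior Inverse-Gamma(16/5, 1665/32)
obs 5: x=8 → posterior Inverse-Gamma(37/10, 3265/32)
obs 6: x=4 → posterior Inverse-Gamma(21/5, 3841/32)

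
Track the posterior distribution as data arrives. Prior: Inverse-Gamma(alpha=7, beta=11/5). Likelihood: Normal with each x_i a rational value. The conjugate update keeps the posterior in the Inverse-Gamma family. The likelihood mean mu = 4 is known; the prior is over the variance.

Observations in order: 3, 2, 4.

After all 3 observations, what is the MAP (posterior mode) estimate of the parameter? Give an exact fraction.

47/95

obs 1: x=3 → posterior Inverse-Gamma(15/2, 27/10)
obs 2: x=2 → posterior Inverse-Gamma(8, 47/10)
obs 3: x=4 → posterior Inverse-Gamma(17/2, 47/10)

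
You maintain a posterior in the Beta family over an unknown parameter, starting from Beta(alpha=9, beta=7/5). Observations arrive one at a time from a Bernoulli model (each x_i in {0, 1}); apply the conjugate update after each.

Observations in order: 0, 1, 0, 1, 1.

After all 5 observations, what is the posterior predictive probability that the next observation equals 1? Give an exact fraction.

obs 1: x=0 → posterior Beta(9, 12/5)
obs 2: x=1 → posterior Beta(10, 12/5)
obs 3: x=0 → posterior Beta(10, 17/5)
obs 4: x=1 → posterior Beta(11, 17/5)
obs 5: x=1 → posterior Beta(12, 17/5)

60/77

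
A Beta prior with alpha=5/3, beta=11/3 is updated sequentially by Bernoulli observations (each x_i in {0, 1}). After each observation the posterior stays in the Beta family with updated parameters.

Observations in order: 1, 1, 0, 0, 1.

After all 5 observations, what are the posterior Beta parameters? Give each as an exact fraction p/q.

obs 1: x=1 → posterior Beta(8/3, 11/3)
obs 2: x=1 → posterior Beta(11/3, 11/3)
obs 3: x=0 → posterior Beta(11/3, 14/3)
obs 4: x=0 → posterior Beta(11/3, 17/3)
obs 5: x=1 → posterior Beta(14/3, 17/3)

alpha=14/3, beta=17/3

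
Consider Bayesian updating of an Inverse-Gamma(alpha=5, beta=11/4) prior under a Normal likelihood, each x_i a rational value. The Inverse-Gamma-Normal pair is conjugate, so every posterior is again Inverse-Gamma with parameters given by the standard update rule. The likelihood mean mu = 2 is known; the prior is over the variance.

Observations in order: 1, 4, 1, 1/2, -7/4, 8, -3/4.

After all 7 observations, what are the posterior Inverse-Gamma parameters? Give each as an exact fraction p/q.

obs 1: x=1 → posterior Inverse-Gamma(11/2, 13/4)
obs 2: x=4 → posterior Inverse-Gamma(6, 21/4)
obs 3: x=1 → posterior Inverse-Gamma(13/2, 23/4)
obs 4: x=1/2 → posterior Inverse-Gamma(7, 55/8)
obs 5: x=-7/4 → posterior Inverse-Gamma(15/2, 445/32)
obs 6: x=8 → posterior Inverse-Gamma(8, 1021/32)
obs 7: x=-3/4 → posterior Inverse-Gamma(17/2, 571/16)

alpha=17/2, beta=571/16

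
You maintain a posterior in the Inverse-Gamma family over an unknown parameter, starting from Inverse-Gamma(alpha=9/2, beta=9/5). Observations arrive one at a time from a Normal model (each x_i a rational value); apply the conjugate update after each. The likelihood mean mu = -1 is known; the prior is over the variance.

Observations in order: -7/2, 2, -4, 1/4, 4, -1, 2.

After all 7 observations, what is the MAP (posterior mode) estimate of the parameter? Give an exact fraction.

obs 1: x=-7/2 → posterior Inverse-Gamma(5, 197/40)
obs 2: x=2 → posterior Inverse-Gamma(11/2, 377/40)
obs 3: x=-4 → posterior Inverse-Gamma(6, 557/40)
obs 4: x=1/4 → posterior Inverse-Gamma(13/2, 2353/160)
obs 5: x=4 → posterior Inverse-Gamma(7, 4353/160)
obs 6: x=-1 → posterior Inverse-Gamma(15/2, 4353/160)
obs 7: x=2 → posterior Inverse-Gamma(8, 5073/160)

1691/480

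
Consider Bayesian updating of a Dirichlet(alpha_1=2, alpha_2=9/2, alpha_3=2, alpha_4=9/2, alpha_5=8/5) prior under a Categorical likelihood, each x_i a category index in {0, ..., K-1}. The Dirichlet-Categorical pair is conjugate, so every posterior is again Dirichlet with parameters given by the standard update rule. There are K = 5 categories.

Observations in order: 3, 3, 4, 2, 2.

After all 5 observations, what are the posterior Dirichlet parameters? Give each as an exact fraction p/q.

obs 1: x=3 → posterior Dirichlet(2, 9/2, 2, 11/2, 8/5)
obs 2: x=3 → posterior Dirichlet(2, 9/2, 2, 13/2, 8/5)
obs 3: x=4 → posterior Dirichlet(2, 9/2, 2, 13/2, 13/5)
obs 4: x=2 → posterior Dirichlet(2, 9/2, 3, 13/2, 13/5)
obs 5: x=2 → posterior Dirichlet(2, 9/2, 4, 13/2, 13/5)

alpha_1=2, alpha_2=9/2, alpha_3=4, alpha_4=13/2, alpha_5=13/5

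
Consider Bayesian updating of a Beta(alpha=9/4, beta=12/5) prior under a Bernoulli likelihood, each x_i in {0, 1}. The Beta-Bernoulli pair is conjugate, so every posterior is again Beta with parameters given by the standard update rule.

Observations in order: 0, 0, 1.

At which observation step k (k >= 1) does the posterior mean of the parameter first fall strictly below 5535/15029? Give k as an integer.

obs 1: x=0 → posterior Beta(9/4, 17/5)
obs 2: x=0 → posterior Beta(9/4, 22/5)
obs 3: x=1 → posterior Beta(13/4, 22/5)

k = 2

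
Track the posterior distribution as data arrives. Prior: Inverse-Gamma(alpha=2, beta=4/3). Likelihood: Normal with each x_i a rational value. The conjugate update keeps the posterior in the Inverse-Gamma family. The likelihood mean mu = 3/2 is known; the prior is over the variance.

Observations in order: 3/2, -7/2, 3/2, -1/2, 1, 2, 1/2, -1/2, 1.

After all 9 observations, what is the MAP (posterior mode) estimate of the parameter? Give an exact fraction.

449/180

obs 1: x=3/2 → posterior Inverse-Gamma(5/2, 4/3)
obs 2: x=-7/2 → posterior Inverse-Gamma(3, 83/6)
obs 3: x=3/2 → posterior Inverse-Gamma(7/2, 83/6)
obs 4: x=-1/2 → posterior Inverse-Gamma(4, 95/6)
obs 5: x=1 → posterior Inverse-Gamma(9/2, 383/24)
obs 6: x=2 → posterior Inverse-Gamma(5, 193/12)
obs 7: x=1/2 → posterior Inverse-Gamma(11/2, 199/12)
obs 8: x=-1/2 → posterior Inverse-Gamma(6, 223/12)
obs 9: x=1 → posterior Inverse-Gamma(13/2, 449/24)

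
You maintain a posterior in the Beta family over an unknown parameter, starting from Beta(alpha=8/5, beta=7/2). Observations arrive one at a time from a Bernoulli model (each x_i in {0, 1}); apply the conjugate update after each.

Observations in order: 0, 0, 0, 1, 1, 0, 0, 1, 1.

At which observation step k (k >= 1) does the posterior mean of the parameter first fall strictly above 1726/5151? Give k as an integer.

obs 1: x=0 → posterior Beta(8/5, 9/2)
obs 2: x=0 → posterior Beta(8/5, 11/2)
obs 3: x=0 → posterior Beta(8/5, 13/2)
obs 4: x=1 → posterior Beta(13/5, 13/2)
obs 5: x=1 → posterior Beta(18/5, 13/2)
obs 6: x=0 → posterior Beta(18/5, 15/2)
obs 7: x=0 → posterior Beta(18/5, 17/2)
obs 8: x=1 → posterior Beta(23/5, 17/2)
obs 9: x=1 → posterior Beta(28/5, 17/2)

k = 5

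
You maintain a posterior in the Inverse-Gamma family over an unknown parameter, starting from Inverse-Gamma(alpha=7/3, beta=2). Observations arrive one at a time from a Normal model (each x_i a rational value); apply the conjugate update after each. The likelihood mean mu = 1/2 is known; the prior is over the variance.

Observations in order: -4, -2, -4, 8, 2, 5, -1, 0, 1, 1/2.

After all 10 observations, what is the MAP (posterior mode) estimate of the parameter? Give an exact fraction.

1587/200

obs 1: x=-4 → posterior Inverse-Gamma(17/6, 97/8)
obs 2: x=-2 → posterior Inverse-Gamma(10/3, 61/4)
obs 3: x=-4 → posterior Inverse-Gamma(23/6, 203/8)
obs 4: x=8 → posterior Inverse-Gamma(13/3, 107/2)
obs 5: x=2 → posterior Inverse-Gamma(29/6, 437/8)
obs 6: x=5 → posterior Inverse-Gamma(16/3, 259/4)
obs 7: x=-1 → posterior Inverse-Gamma(35/6, 527/8)
obs 8: x=0 → posterior Inverse-Gamma(19/3, 66)
obs 9: x=1 → posterior Inverse-Gamma(41/6, 529/8)
obs 10: x=1/2 → posterior Inverse-Gamma(22/3, 529/8)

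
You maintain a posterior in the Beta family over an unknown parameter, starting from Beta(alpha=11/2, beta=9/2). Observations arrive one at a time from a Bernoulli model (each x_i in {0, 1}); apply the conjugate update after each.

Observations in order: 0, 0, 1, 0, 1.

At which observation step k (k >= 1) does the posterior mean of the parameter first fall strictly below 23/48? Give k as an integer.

k = 2

obs 1: x=0 → posterior Beta(11/2, 11/2)
obs 2: x=0 → posterior Beta(11/2, 13/2)
obs 3: x=1 → posterior Beta(13/2, 13/2)
obs 4: x=0 → posterior Beta(13/2, 15/2)
obs 5: x=1 → posterior Beta(15/2, 15/2)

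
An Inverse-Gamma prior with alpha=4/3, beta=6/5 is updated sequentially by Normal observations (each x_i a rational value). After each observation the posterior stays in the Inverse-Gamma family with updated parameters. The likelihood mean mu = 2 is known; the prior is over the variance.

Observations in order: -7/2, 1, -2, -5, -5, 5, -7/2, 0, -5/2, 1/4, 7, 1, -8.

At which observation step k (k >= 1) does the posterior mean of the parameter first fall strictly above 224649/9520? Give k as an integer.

obs 1: x=-7/2 → posterior Inverse-Gamma(11/6, 653/40)
obs 2: x=1 → posterior Inverse-Gamma(7/3, 673/40)
obs 3: x=-2 → posterior Inverse-Gamma(17/6, 993/40)
obs 4: x=-5 → posterior Inverse-Gamma(10/3, 1973/40)
obs 5: x=-5 → posterior Inverse-Gamma(23/6, 2953/40)
obs 6: x=5 → posterior Inverse-Gamma(13/3, 3133/40)
obs 7: x=-7/2 → posterior Inverse-Gamma(29/6, 1869/20)
obs 8: x=0 → posterior Inverse-Gamma(16/3, 1909/20)
obs 9: x=-5/2 → posterior Inverse-Gamma(35/6, 4223/40)
obs 10: x=1/4 → posterior Inverse-Gamma(19/3, 17137/160)
obs 11: x=7 → posterior Inverse-Gamma(41/6, 19137/160)
obs 12: x=1 → posterior Inverse-Gamma(22/3, 19217/160)
obs 13: x=-8 → posterior Inverse-Gamma(47/6, 27217/160)

k = 5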